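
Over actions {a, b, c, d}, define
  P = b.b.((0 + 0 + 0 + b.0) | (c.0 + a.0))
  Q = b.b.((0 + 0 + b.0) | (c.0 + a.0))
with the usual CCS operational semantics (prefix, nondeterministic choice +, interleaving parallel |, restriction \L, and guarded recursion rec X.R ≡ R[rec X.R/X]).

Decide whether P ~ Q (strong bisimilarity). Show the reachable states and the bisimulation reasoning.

YES

P's transition system — 6 states:
  s0 = b.b.((0 + 0 + 0 + b.0) | (c.0 + a.0)) ⊢ --b--▸ s1
  s1 = b.((0 + 0 + 0 + b.0) | (c.0 + a.0)) ⊢ --b--▸ s2
  s2 = (0 + 0 + 0 + b.0) | (c.0 + a.0) ⊢ --a--▸ s3, --b--▸ s4, --c--▸ s3
  s3 = (0 + 0 + 0 + b.0) | 0 ⊢ --b--▸ s5
  s4 = 0 | (c.0 + a.0) ⊢ --a--▸ s5, --c--▸ s5
  s5 = 0 | 0 ⊢ ·
Q's transition system — 6 states:
  t0 = b.b.((0 + 0 + b.0) | (c.0 + a.0)) ⊢ --b--▸ t1
  t1 = b.((0 + 0 + b.0) | (c.0 + a.0)) ⊢ --b--▸ t2
  t2 = (0 + 0 + b.0) | (c.0 + a.0) ⊢ --a--▸ t3, --b--▸ t4, --c--▸ t3
  t3 = (0 + 0 + b.0) | 0 ⊢ --b--▸ t5
  t4 = 0 | (c.0 + a.0) ⊢ --a--▸ t5, --c--▸ t5
  t5 = 0 | 0 ⊢ ·
Bisimilarity quotient blocks:
  B0 = {s0, t0}
  B1 = {s1, t1}
  B2 = {s2, t2}
  B3 = {s3, t3}
  B4 = {s5, t5}
  B5 = {s4, t4}
s0 ∈ B0, t0 ∈ B0 → same block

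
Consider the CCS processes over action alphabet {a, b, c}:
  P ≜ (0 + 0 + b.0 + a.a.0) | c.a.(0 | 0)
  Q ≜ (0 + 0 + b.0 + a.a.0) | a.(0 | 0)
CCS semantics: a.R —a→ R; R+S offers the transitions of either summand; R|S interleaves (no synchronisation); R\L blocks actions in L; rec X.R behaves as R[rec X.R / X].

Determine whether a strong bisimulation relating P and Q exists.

P's transition system — 9 states:
  p0 = (0 + 0 + b.0 + a.a.0) | c.a.(0 | 0) | =a=> p1, =b=> p2, =c=> p3
  p1 = a.0 | c.a.(0 | 0) | =a=> p2, =c=> p4
  p2 = 0 | c.a.(0 | 0) | =c=> p5
  p3 = (0 + 0 + b.0 + a.a.0) | a.(0 | 0) | =a=> p4, =a=> p6, =b=> p5
  p4 = a.0 | a.(0 | 0) | =a=> p5, =a=> p7
  p5 = 0 | a.(0 | 0) | =a=> p8
  p6 = (0 + 0 + b.0 + a.a.0) | (0 | 0) | =a=> p7, =b=> p8
  p7 = a.0 | (0 | 0) | =a=> p8
  p8 = 0 | (0 | 0) | ·
Q's transition system — 6 states:
  q0 = (0 + 0 + b.0 + a.a.0) | a.(0 | 0) | =a=> q1, =a=> q2, =b=> q3
  q1 = (0 + 0 + b.0 + a.a.0) | (0 | 0) | =a=> q4, =b=> q5
  q2 = a.0 | a.(0 | 0) | =a=> q3, =a=> q4
  q3 = 0 | a.(0 | 0) | =a=> q5
  q4 = a.0 | (0 | 0) | =a=> q5
  q5 = 0 | (0 | 0) | ·
Bisimilarity quotient blocks:
  B0 = {p0}
  B1 = {p3, q0}
  B2 = {p6, q1}
  B3 = {p8, q5}
  B4 = {p5, p7, q3, q4}
  B5 = {p4, q2}
  B6 = {p1}
  B7 = {p2}
p0 ∈ B0, q0 ∈ B1 → different blocks

P ≁ Q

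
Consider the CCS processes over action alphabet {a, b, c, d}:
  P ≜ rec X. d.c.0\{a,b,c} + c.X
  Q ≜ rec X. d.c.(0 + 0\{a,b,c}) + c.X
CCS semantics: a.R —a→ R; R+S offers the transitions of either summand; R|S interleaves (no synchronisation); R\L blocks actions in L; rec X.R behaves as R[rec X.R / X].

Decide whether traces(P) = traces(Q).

LTS(P): 3 reachable states
  p0 = rec X. d.c.0\{a,b,c} + c.X :: =c=> p0, =d=> p1
  p1 = c.0\{a,b,c} :: =c=> p2
  p2 = 0\{a,b,c} :: ∅
LTS(Q): 3 reachable states
  q0 = rec X. d.c.(0 + 0\{a,b,c}) + c.X :: =c=> q0, =d=> q1
  q1 = c.(0 + 0\{a,b,c}) :: =c=> q2
  q2 = 0 + 0\{a,b,c} :: ∅
Coarsest stable partition (strong bisimilarity classes):
  B0 = {p0, q0}
  B1 = {p1, q1}
  B2 = {p2, q2}
p0 ∈ B0, q0 ∈ B0 → same block
Bisimilar ⇒ trace-equivalent.

YES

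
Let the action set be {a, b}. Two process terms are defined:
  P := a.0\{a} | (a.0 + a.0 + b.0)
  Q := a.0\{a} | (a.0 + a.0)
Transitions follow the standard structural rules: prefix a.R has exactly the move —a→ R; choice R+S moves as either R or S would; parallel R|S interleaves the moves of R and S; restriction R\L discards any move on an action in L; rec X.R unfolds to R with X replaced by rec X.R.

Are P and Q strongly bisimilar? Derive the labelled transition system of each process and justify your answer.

not bisimilar

LTS(P): 4 reachable states
  p0 = a.0\{a} | (a.0 + a.0 + b.0) ⊢ --a--▸ p1, --a--▸ p2, --b--▸ p2
  p1 = 0\{a} | (a.0 + a.0 + b.0) ⊢ --a--▸ p3, --b--▸ p3
  p2 = a.0\{a} | 0 ⊢ --a--▸ p3
  p3 = 0\{a} | 0 ⊢ deadlocked
LTS(Q): 4 reachable states
  q0 = a.0\{a} | (a.0 + a.0) ⊢ --a--▸ q1, --a--▸ q2
  q1 = 0\{a} | (a.0 + a.0) ⊢ --a--▸ q3
  q2 = a.0\{a} | 0 ⊢ --a--▸ q3
  q3 = 0\{a} | 0 ⊢ deadlocked
Bisimilarity quotient blocks:
  B0 = {p0}
  B1 = {p2, q1, q2}
  B2 = {p3, q3}
  B3 = {p1}
  B4 = {q0}
p0 ∈ B0, q0 ∈ B4 → different blocks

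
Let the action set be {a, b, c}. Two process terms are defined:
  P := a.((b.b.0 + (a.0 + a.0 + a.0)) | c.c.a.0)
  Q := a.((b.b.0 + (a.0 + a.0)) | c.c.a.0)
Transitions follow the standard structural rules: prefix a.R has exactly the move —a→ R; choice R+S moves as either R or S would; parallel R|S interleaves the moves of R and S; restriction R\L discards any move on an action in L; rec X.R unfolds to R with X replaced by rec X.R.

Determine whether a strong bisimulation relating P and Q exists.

Reachable graph of P (13 states):
  p0 = a.((b.b.0 + (a.0 + a.0 + a.0)) | c.c.a.0) has moves -a-> p1
  p1 = (b.b.0 + (a.0 + a.0 + a.0)) | c.c.a.0 has moves -a-> p2, -b-> p3, -c-> p4
  p2 = 0 | c.c.a.0 has moves -c-> p5
  p3 = b.0 | c.c.a.0 has moves -b-> p2, -c-> p6
  p4 = (b.b.0 + (a.0 + a.0 + a.0)) | c.a.0 has moves -a-> p5, -b-> p6, -c-> p7
  p5 = 0 | c.a.0 has moves -c-> p8
  p6 = b.0 | c.a.0 has moves -b-> p5, -c-> p9
  p7 = (b.b.0 + (a.0 + a.0 + a.0)) | a.0 has moves -a-> p10, -a-> p8, -b-> p9
  p8 = 0 | a.0 has moves -a-> p11
  p9 = b.0 | a.0 has moves -a-> p12, -b-> p8
  p10 = (b.b.0 + (a.0 + a.0 + a.0)) | 0 has moves -a-> p11, -b-> p12
  p11 = 0 | 0 has moves ∅
  p12 = b.0 | 0 has moves -b-> p11
Reachable graph of Q (13 states):
  q0 = a.((b.b.0 + (a.0 + a.0)) | c.c.a.0) has moves -a-> q1
  q1 = (b.b.0 + (a.0 + a.0)) | c.c.a.0 has moves -a-> q2, -b-> q3, -c-> q4
  q2 = 0 | c.c.a.0 has moves -c-> q5
  q3 = b.0 | c.c.a.0 has moves -b-> q2, -c-> q6
  q4 = (b.b.0 + (a.0 + a.0)) | c.a.0 has moves -a-> q5, -b-> q6, -c-> q7
  q5 = 0 | c.a.0 has moves -c-> q8
  q6 = b.0 | c.a.0 has moves -b-> q5, -c-> q9
  q7 = (b.b.0 + (a.0 + a.0)) | a.0 has moves -a-> q10, -a-> q8, -b-> q9
  q8 = 0 | a.0 has moves -a-> q11
  q9 = b.0 | a.0 has moves -a-> q12, -b-> q8
  q10 = (b.b.0 + (a.0 + a.0)) | 0 has moves -a-> q11, -b-> q12
  q11 = 0 | 0 has moves ∅
  q12 = b.0 | 0 has moves -b-> q11
Partition-refinement fixed point:
  B0 = {p0, q0}
  B1 = {p1, q1}
  B2 = {p4, q4}
  B3 = {p5, q5}
  B4 = {p8, q8}
  B5 = {p11, q11}
  B6 = {p6, q6}
  B7 = {p9, q9}
  B8 = {p12, q12}
  B9 = {p7, q7}
  B10 = {p10, q10}
  B11 = {p2, q2}
  B12 = {p3, q3}
p0 ∈ B0, q0 ∈ B0 → same block

bisimilar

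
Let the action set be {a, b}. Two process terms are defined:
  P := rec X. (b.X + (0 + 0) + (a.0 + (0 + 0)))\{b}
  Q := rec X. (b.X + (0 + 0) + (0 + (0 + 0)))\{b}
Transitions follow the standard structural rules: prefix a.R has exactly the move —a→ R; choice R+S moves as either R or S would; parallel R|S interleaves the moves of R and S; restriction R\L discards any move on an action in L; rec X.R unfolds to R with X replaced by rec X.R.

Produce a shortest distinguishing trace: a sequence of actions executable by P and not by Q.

a

Reachable graph of P (2 states):
  m0 = rec X. (b.X + (0 + 0) + (a.0 + (0 + 0)))\{b} | =a=> m1
  m1 = 0\{b} | deadlocked
Reachable graph of Q (1 states):
  n0 = rec X. (b.X + (0 + 0) + (0 + (0 + 0)))\{b} | deadlocked
Trace ⟨a⟩ through P, begin at {m0}:
  after a @ step 1: {m1}
  P completes σ.
Trace ⟨a⟩ through Q, begin at {n0}:
  after a @ step 1: ∅  — Q cannot continue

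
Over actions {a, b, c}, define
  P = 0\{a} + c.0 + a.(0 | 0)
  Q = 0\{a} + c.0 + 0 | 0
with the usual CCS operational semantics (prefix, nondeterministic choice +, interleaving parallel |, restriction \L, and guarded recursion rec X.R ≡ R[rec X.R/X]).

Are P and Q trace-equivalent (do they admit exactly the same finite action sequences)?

NO — witness ⟨a⟩

LTS(P): 3 reachable states
  p0 = 0\{a} + c.0 + a.(0 | 0) → —a→ p1, —c→ p2
  p1 = 0 | 0 → ∅
  p2 = 0 → ∅
LTS(Q): 2 reachable states
  q0 = 0\{a} + c.0 + 0 | 0 → —c→ q1
  q1 = 0 → ∅
Run σ = ⟨a⟩ on P: start {p0}
  step 1 (a): {p1}
  — P admits the full trace.
Run σ = ⟨a⟩ on Q: start {q0}
  step 1 (a): ∅ (Q stuck)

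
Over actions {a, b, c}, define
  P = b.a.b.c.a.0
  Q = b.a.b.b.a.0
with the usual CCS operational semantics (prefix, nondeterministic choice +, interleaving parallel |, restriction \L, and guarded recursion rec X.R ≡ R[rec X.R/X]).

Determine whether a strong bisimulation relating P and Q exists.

not bisimilar

LTS(P): 6 reachable states
  u0 = b.a.b.c.a.0 has moves -b-> u1
  u1 = a.b.c.a.0 has moves -a-> u2
  u2 = b.c.a.0 has moves -b-> u3
  u3 = c.a.0 has moves -c-> u4
  u4 = a.0 has moves -a-> u5
  u5 = 0 has moves ·
LTS(Q): 6 reachable states
  v0 = b.a.b.b.a.0 has moves -b-> v1
  v1 = a.b.b.a.0 has moves -a-> v2
  v2 = b.b.a.0 has moves -b-> v3
  v3 = b.a.0 has moves -b-> v4
  v4 = a.0 has moves -a-> v5
  v5 = 0 has moves ·
Coarsest stable partition (strong bisimilarity classes):
  B0 = {u0}
  B1 = {u1}
  B2 = {u2}
  B3 = {u3}
  B4 = {u4, v4}
  B5 = {u5, v5}
  B6 = {v0}
  B7 = {v1}
  B8 = {v2}
  B9 = {v3}
u0 ∈ B0, v0 ∈ B6 → different blocks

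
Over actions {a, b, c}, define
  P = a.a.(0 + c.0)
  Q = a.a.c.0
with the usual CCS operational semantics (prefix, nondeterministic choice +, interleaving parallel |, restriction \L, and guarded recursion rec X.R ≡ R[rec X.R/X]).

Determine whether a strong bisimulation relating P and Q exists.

Reachable graph of P (4 states):
  m0 = a.a.(0 + c.0) | -a-> m1
  m1 = a.(0 + c.0) | -a-> m2
  m2 = 0 + c.0 | -c-> m3
  m3 = 0 | ∅
Reachable graph of Q (4 states):
  n0 = a.a.c.0 | -a-> n1
  n1 = a.c.0 | -a-> n2
  n2 = c.0 | -c-> n3
  n3 = 0 | ∅
Coarsest stable partition (strong bisimilarity classes):
  B0 = {m0, n0}
  B1 = {m1, n1}
  B2 = {m2, n2}
  B3 = {m3, n3}
m0 ∈ B0, n0 ∈ B0 → same block

YES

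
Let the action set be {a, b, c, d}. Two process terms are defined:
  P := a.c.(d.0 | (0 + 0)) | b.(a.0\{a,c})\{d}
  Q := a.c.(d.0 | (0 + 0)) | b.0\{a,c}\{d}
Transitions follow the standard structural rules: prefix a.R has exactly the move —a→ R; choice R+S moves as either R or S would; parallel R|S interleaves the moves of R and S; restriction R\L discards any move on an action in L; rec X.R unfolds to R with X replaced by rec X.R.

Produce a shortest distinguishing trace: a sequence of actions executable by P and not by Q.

Reachable graph of P (12 states):
  u0 = a.c.(d.0 | (0 + 0)) | b.(a.0\{a,c})\{d} → ··a··> u1, ··b··> u2
  u1 = c.(d.0 | (0 + 0)) | b.(a.0\{a,c})\{d} → ··b··> u3, ··c··> u4
  u2 = a.c.(d.0 | (0 + 0)) | (a.0\{a,c})\{d} → ··a··> u3, ··a··> u5
  u3 = c.(d.0 | (0 + 0)) | (a.0\{a,c})\{d} → ··a··> u6, ··c··> u7
  u4 = d.0 | (0 + 0) | b.(a.0\{a,c})\{d} → ··b··> u7, ··d··> u8
  u5 = a.c.(d.0 | (0 + 0)) | 0\{a,c}\{d} → ··a··> u6
  u6 = c.(d.0 | (0 + 0)) | 0\{a,c}\{d} → ··c··> u9
  u7 = d.0 | (0 + 0) | (a.0\{a,c})\{d} → ··a··> u9, ··d··> u10
  u8 = 0 | (0 + 0) | b.(a.0\{a,c})\{d} → ··b··> u10
  u9 = d.0 | (0 + 0) | 0\{a,c}\{d} → ··d··> u11
  u10 = 0 | (0 + 0) | (a.0\{a,c})\{d} → ··a··> u11
  u11 = 0 | (0 + 0) | 0\{a,c}\{d} → deadlocked
Reachable graph of Q (8 states):
  v0 = a.c.(d.0 | (0 + 0)) | b.0\{a,c}\{d} → ··a··> v1, ··b··> v2
  v1 = c.(d.0 | (0 + 0)) | b.0\{a,c}\{d} → ··b··> v3, ··c··> v4
  v2 = a.c.(d.0 | (0 + 0)) | 0\{a,c}\{d} → ··a··> v3
  v3 = c.(d.0 | (0 + 0)) | 0\{a,c}\{d} → ··c··> v5
  v4 = d.0 | (0 + 0) | b.0\{a,c}\{d} → ··b··> v5, ··d··> v6
  v5 = d.0 | (0 + 0) | 0\{a,c}\{d} → ··d··> v7
  v6 = 0 | (0 + 0) | b.0\{a,c}\{d} → ··b··> v7
  v7 = 0 | (0 + 0) | 0\{a,c}\{d} → deadlocked
Run σ = ⟨aba⟩ on P: start {u0}
  after a @ step 1: {u1}
  after b @ step 2: {u3}
  after a @ step 3: {u6}
  P completes σ.
Run σ = ⟨aba⟩ on Q: start {v0}
  after a @ step 1: {v1}
  after b @ step 2: {v3}
  after a @ step 3: ∅ (Q stuck)

aba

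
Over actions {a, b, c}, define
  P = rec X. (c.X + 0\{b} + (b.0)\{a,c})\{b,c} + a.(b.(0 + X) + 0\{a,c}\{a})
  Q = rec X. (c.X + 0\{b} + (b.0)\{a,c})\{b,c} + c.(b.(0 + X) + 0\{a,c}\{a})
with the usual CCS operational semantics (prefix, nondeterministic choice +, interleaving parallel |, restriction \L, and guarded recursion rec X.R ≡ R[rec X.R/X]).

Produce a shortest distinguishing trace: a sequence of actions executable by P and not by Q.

Reachable graph of P (3 states):
  m0 = rec X. (c.X + 0\{b} + (b.0)\{a,c})\{b,c} + a.(b.(0 + X) + 0\{a,c}\{a}) ⊢ —a→ m1
  m1 = b.(0 + (rec X. (c.X + 0\{b} + (b.0)\{a,c})\{b,c} + a.(b.(0 + X) + 0\{a,c}\{a}))) + 0\{a,c}\{a} ⊢ —b→ m2
  m2 = 0 + (rec X. (c.X + 0\{b} + (b.0)\{a,c})\{b,c} + a.(b.(0 + X) + 0\{a,c}\{a})) ⊢ —a→ m1
Reachable graph of Q (3 states):
  n0 = rec X. (c.X + 0\{b} + (b.0)\{a,c})\{b,c} + c.(b.(0 + X) + 0\{a,c}\{a}) ⊢ —c→ n1
  n1 = b.(0 + (rec X. (c.X + 0\{b} + (b.0)\{a,c})\{b,c} + c.(b.(0 + X) + 0\{a,c}\{a}))) + 0\{a,c}\{a} ⊢ —b→ n2
  n2 = 0 + (rec X. (c.X + 0\{b} + (b.0)\{a,c})\{b,c} + c.(b.(0 + X) + 0\{a,c}\{a})) ⊢ —c→ n1
Executing a from P (initial set {m0}):
  step 1 (a): {m1}
  — P admits the full trace.
Executing a from Q (initial set {n0}):
  step 1 (a): no successor for Q

a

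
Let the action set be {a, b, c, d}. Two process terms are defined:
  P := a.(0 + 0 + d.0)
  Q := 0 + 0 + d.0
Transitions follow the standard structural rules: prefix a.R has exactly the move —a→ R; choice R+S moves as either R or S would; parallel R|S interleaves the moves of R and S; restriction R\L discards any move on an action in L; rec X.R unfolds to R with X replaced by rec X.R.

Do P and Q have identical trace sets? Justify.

trace-distinct — witness ⟨a⟩

Reachable graph of P (3 states):
  p0 = a.(0 + 0 + d.0) | =a=> p1
  p1 = 0 + 0 + d.0 | =d=> p2
  p2 = 0 | ·
Reachable graph of Q (2 states):
  q0 = 0 + 0 + d.0 | =d=> q1
  q1 = 0 | ·
Trace ⟨a⟩ through P, begin at {p0}:
  [1] a ⇒ {p1}
  — P admits the full trace.
Trace ⟨a⟩ through Q, begin at {q0}:
  [1] a ⇒ ∅  — Q cannot continue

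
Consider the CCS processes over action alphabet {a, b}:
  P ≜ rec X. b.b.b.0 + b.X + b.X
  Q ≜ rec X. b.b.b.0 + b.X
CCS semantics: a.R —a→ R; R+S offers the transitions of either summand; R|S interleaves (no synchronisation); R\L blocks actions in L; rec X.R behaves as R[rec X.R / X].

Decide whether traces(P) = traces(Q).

Reachable graph of P (4 states):
  m0 = rec X. b.b.b.0 + b.X + b.X has moves -b-> m0, -b-> m1
  m1 = b.b.0 has moves -b-> m2
  m2 = b.0 has moves -b-> m3
  m3 = 0 has moves stopped
Reachable graph of Q (4 states):
  n0 = rec X. b.b.b.0 + b.X has moves -b-> n0, -b-> n1
  n1 = b.b.0 has moves -b-> n2
  n2 = b.0 has moves -b-> n3
  n3 = 0 has moves stopped
Bisimilarity quotient blocks:
  B0 = {m0, n0}
  B1 = {m1, n1}
  B2 = {m2, n2}
  B3 = {m3, n3}
m0 ∈ B0, n0 ∈ B0 → same block
Bisimilar ⇒ trace-equivalent.

trace-equivalent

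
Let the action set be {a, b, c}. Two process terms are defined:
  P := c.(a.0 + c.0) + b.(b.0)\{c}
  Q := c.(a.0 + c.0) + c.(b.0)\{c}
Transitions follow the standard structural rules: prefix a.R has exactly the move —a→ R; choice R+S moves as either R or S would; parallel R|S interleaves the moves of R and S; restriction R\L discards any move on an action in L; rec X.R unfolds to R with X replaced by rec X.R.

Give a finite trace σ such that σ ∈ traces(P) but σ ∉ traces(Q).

b

Reachable graph of P (5 states):
  u0 = c.(a.0 + c.0) + b.(b.0)\{c} → ··b··> u1, ··c··> u2
  u1 = (b.0)\{c} → ··b··> u3
  u2 = a.0 + c.0 → ··a··> u4, ··c··> u4
  u3 = 0\{c} → ∅
  u4 = 0 → ∅
Reachable graph of Q (5 states):
  v0 = c.(a.0 + c.0) + c.(b.0)\{c} → ··c··> v1, ··c··> v2
  v1 = (b.0)\{c} → ··b··> v3
  v2 = a.0 + c.0 → ··a··> v4, ··c··> v4
  v3 = 0\{c} → ∅
  v4 = 0 → ∅
Executing b from P (initial set {u0}):
  [1] b ⇒ {u1}
  P completes σ.
Executing b from Q (initial set {v0}):
  [1] b ⇒ ∅  — Q cannot continue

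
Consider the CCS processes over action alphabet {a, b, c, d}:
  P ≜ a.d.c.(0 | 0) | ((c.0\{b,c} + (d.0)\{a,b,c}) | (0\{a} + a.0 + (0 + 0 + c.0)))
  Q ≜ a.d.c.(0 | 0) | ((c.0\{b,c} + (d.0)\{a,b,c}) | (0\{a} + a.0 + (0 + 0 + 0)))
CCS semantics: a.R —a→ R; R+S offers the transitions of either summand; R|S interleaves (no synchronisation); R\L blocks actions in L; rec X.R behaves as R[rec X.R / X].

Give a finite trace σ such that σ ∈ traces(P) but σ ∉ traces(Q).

cc

LTS(P): 24 reachable states
  p0 = a.d.c.(0 | 0) | ((c.0\{b,c} + (d.0)\{a,b,c}) | (0\{a} + a.0 + (0 + 0 + c.0))) :: --a--▸ p1, --a--▸ p2, --c--▸ p1, --c--▸ p3, --d--▸ p4
  p1 = a.d.c.(0 | 0) | ((c.0\{b,c} + (d.0)\{a,b,c}) | 0) :: --a--▸ p5, --c--▸ p6, --d--▸ p7
  p2 = d.c.(0 | 0) | ((c.0\{b,c} + (d.0)\{a,b,c}) | (0\{a} + a.0 + (0 + 0 + c.0))) :: --a--▸ p5, --c--▸ p5, --c--▸ p8, --d--▸ p10, --d--▸ p9
  p3 = a.d.c.(0 | 0) | (0\{b,c} | (0\{a} + a.0 + (0 + 0 + c.0))) :: --a--▸ p6, --a--▸ p8, --c--▸ p6
  p4 = a.d.c.(0 | 0) | (0\{a,b,c} | (0\{a} + a.0 + (0 + 0 + c.0))) :: --a--▸ p10, --a--▸ p7, --c--▸ p7
  p5 = d.c.(0 | 0) | ((c.0\{b,c} + (d.0)\{a,b,c}) | 0) :: --c--▸ p11, --d--▸ p12, --d--▸ p13
  p6 = a.d.c.(0 | 0) | (0\{b,c} | 0) :: --a--▸ p11
  p7 = a.d.c.(0 | 0) | (0\{a,b,c} | 0) :: --a--▸ p13
  p8 = d.c.(0 | 0) | (0\{b,c} | (0\{a} + a.0 + (0 + 0 + c.0))) :: --a--▸ p11, --c--▸ p11, --d--▸ p14
  p9 = c.(0 | 0) | ((c.0\{b,c} + (d.0)\{a,b,c}) | (0\{a} + a.0 + (0 + 0 + c.0))) :: --a--▸ p12, --c--▸ p12, --c--▸ p14, --c--▸ p15, --d--▸ p16
  p10 = d.c.(0 | 0) | (0\{a,b,c} | (0\{a} + a.0 + (0 + 0 + c.0))) :: --a--▸ p13, --c--▸ p13, --d--▸ p16
  p11 = d.c.(0 | 0) | (0\{b,c} | 0) :: --d--▸ p17
  p12 = c.(0 | 0) | ((c.0\{b,c} + (d.0)\{a,b,c}) | 0) :: --c--▸ p17, --c--▸ p18, --d--▸ p19
  p13 = d.c.(0 | 0) | (0\{a,b,c} | 0) :: --d--▸ p19
  p14 = c.(0 | 0) | (0\{b,c} | (0\{a} + a.0 + (0 + 0 + c.0))) :: --a--▸ p17, --c--▸ p17, --c--▸ p20
  p15 = 0 | 0 | ((c.0\{b,c} + (d.0)\{a,b,c}) | (0\{a} + a.0 + (0 + 0 + c.0))) :: --a--▸ p18, --c--▸ p18, --c--▸ p20, --d--▸ p21
  p16 = c.(0 | 0) | (0\{a,b,c} | (0\{a} + a.0 + (0 + 0 + c.0))) :: --a--▸ p19, --c--▸ p19, --c--▸ p21
  p17 = c.(0 | 0) | (0\{b,c} | 0) :: --c--▸ p22
  p18 = 0 | 0 | ((c.0\{b,c} + (d.0)\{a,b,c}) | 0) :: --c--▸ p22, --d--▸ p23
  p19 = c.(0 | 0) | (0\{a,b,c} | 0) :: --c--▸ p23
  p20 = 0 | 0 | (0\{b,c} | (0\{a} + a.0 + (0 + 0 + c.0))) :: --a--▸ p22, --c--▸ p22
  p21 = 0 | 0 | (0\{a,b,c} | (0\{a} + a.0 + (0 + 0 + c.0))) :: --a--▸ p23, --c--▸ p23
  p22 = 0 | 0 | (0\{b,c} | 0) :: stopped
  p23 = 0 | 0 | (0\{a,b,c} | 0) :: stopped
LTS(Q): 24 reachable states
  q0 = a.d.c.(0 | 0) | ((c.0\{b,c} + (d.0)\{a,b,c}) | (0\{a} + a.0 + (0 + 0 + 0))) :: --a--▸ q1, --a--▸ q2, --c--▸ q3, --d--▸ q4
  q1 = a.d.c.(0 | 0) | ((c.0\{b,c} + (d.0)\{a,b,c}) | 0) :: --a--▸ q5, --c--▸ q6, --d--▸ q7
  q2 = d.c.(0 | 0) | ((c.0\{b,c} + (d.0)\{a,b,c}) | (0\{a} + a.0 + (0 + 0 + 0))) :: --a--▸ q5, --c--▸ q8, --d--▸ q10, --d--▸ q9
  q3 = a.d.c.(0 | 0) | (0\{b,c} | (0\{a} + a.0 + (0 + 0 + 0))) :: --a--▸ q6, --a--▸ q8
  q4 = a.d.c.(0 | 0) | (0\{a,b,c} | (0\{a} + a.0 + (0 + 0 + 0))) :: --a--▸ q10, --a--▸ q7
  q5 = d.c.(0 | 0) | ((c.0\{b,c} + (d.0)\{a,b,c}) | 0) :: --c--▸ q11, --d--▸ q12, --d--▸ q13
  q6 = a.d.c.(0 | 0) | (0\{b,c} | 0) :: --a--▸ q11
  q7 = a.d.c.(0 | 0) | (0\{a,b,c} | 0) :: --a--▸ q13
  q8 = d.c.(0 | 0) | (0\{b,c} | (0\{a} + a.0 + (0 + 0 + 0))) :: --a--▸ q11, --d--▸ q14
  q9 = c.(0 | 0) | ((c.0\{b,c} + (d.0)\{a,b,c}) | (0\{a} + a.0 + (0 + 0 + 0))) :: --a--▸ q12, --c--▸ q14, --c--▸ q15, --d--▸ q16
  q10 = d.c.(0 | 0) | (0\{a,b,c} | (0\{a} + a.0 + (0 + 0 + 0))) :: --a--▸ q13, --d--▸ q16
  q11 = d.c.(0 | 0) | (0\{b,c} | 0) :: --d--▸ q17
  q12 = c.(0 | 0) | ((c.0\{b,c} + (d.0)\{a,b,c}) | 0) :: --c--▸ q17, --c--▸ q18, --d--▸ q19
  q13 = d.c.(0 | 0) | (0\{a,b,c} | 0) :: --d--▸ q19
  q14 = c.(0 | 0) | (0\{b,c} | (0\{a} + a.0 + (0 + 0 + 0))) :: --a--▸ q17, --c--▸ q20
  q15 = 0 | 0 | ((c.0\{b,c} + (d.0)\{a,b,c}) | (0\{a} + a.0 + (0 + 0 + 0))) :: --a--▸ q18, --c--▸ q20, --d--▸ q21
  q16 = c.(0 | 0) | (0\{a,b,c} | (0\{a} + a.0 + (0 + 0 + 0))) :: --a--▸ q19, --c--▸ q21
  q17 = c.(0 | 0) | (0\{b,c} | 0) :: --c--▸ q22
  q18 = 0 | 0 | ((c.0\{b,c} + (d.0)\{a,b,c}) | 0) :: --c--▸ q22, --d--▸ q23
  q19 = c.(0 | 0) | (0\{a,b,c} | 0) :: --c--▸ q23
  q20 = 0 | 0 | (0\{b,c} | (0\{a} + a.0 + (0 + 0 + 0))) :: --a--▸ q22
  q21 = 0 | 0 | (0\{a,b,c} | (0\{a} + a.0 + (0 + 0 + 0))) :: --a--▸ q23
  q22 = 0 | 0 | (0\{b,c} | 0) :: stopped
  q23 = 0 | 0 | (0\{a,b,c} | 0) :: stopped
Run σ = ⟨cc⟩ on P: start {p0}
  after c @ step 1: {p1, p3}
  after c @ step 2: {p6}
  P completes σ.
Run σ = ⟨cc⟩ on Q: start {q0}
  after c @ step 1: {q3}
  after c @ step 2: ∅  — Q cannot continue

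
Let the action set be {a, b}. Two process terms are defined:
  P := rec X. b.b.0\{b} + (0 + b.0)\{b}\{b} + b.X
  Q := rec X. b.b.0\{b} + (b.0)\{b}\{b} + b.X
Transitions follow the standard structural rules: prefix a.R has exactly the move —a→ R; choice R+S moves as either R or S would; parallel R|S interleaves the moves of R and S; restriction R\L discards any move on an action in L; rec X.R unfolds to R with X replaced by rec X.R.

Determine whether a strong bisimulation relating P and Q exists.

P ~ Q

LTS(P): 3 reachable states
  u0 = rec X. b.b.0\{b} + (0 + b.0)\{b}\{b} + b.X → —b→ u0, —b→ u1
  u1 = b.0\{b} → —b→ u2
  u2 = 0\{b} → (no moves)
LTS(Q): 3 reachable states
  v0 = rec X. b.b.0\{b} + (b.0)\{b}\{b} + b.X → —b→ v0, —b→ v1
  v1 = b.0\{b} → —b→ v2
  v2 = 0\{b} → (no moves)
Bisimilarity quotient blocks:
  B0 = {u0, v0}
  B1 = {u1, v1}
  B2 = {u2, v2}
u0 ∈ B0, v0 ∈ B0 → same block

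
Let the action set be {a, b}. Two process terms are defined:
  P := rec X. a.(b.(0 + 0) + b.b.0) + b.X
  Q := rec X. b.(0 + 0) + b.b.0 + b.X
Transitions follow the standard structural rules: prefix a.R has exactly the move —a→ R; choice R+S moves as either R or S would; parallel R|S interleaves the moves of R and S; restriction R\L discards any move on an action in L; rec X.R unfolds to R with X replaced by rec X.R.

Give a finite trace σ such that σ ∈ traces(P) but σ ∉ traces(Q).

P's transition system — 5 states:
  p0 = rec X. a.(b.(0 + 0) + b.b.0) + b.X ⊢ --a--▸ p1, --b--▸ p0
  p1 = b.(0 + 0) + b.b.0 ⊢ --b--▸ p2, --b--▸ p3
  p2 = 0 + 0 ⊢ stopped
  p3 = b.0 ⊢ --b--▸ p4
  p4 = 0 ⊢ stopped
Q's transition system — 4 states:
  q0 = rec X. b.(0 + 0) + b.b.0 + b.X ⊢ --b--▸ q0, --b--▸ q1, --b--▸ q2
  q1 = 0 + 0 ⊢ stopped
  q2 = b.0 ⊢ --b--▸ q3
  q3 = 0 ⊢ stopped
Executing a from P (initial set {p0}):
  after a @ step 1: {p1}
  ✓ P
Executing a from Q (initial set {q0}):
  after a @ step 1: no successor for Q

a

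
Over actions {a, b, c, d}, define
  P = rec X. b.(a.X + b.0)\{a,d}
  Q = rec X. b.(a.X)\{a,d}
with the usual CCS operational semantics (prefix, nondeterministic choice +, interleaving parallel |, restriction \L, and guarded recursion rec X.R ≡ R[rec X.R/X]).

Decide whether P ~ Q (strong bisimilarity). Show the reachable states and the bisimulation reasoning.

NO

P's transition system — 3 states:
  s0 = rec X. b.(a.X + b.0)\{a,d} → —b→ s1
  s1 = (a.(rec X. b.(a.X + b.0)\{a,d}) + b.0)\{a,d} → —b→ s2
  s2 = 0\{a,d} → deadlocked
Q's transition system — 2 states:
  t0 = rec X. b.(a.X)\{a,d} → —b→ t1
  t1 = (a.(rec X. b.(a.X)\{a,d}))\{a,d} → deadlocked
Coarsest stable partition (strong bisimilarity classes):
  B0 = {s0}
  B1 = {s1, t0}
  B2 = {s2, t1}
s0 ∈ B0, t0 ∈ B1 → different blocks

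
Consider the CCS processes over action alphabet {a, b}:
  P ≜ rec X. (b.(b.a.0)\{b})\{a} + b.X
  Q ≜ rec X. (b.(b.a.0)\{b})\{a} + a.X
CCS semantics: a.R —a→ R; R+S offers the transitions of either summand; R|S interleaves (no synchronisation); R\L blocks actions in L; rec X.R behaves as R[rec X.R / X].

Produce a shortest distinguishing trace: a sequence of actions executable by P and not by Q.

bb

LTS(P): 2 reachable states
  m0 = rec X. (b.(b.a.0)\{b})\{a} + b.X → ··b··> m0, ··b··> m1
  m1 = (b.a.0)\{b}\{a} → ∅
LTS(Q): 2 reachable states
  n0 = rec X. (b.(b.a.0)\{b})\{a} + a.X → ··a··> n0, ··b··> n1
  n1 = (b.a.0)\{b}\{a} → ∅
Executing bb from P (initial set {m0}):
  after b @ step 1: {m0, m1}
  after b @ step 2: {m0, m1}
  ✓ P
Executing bb from Q (initial set {n0}):
  after b @ step 1: {n1}
  after b @ step 2: ∅ (Q stuck)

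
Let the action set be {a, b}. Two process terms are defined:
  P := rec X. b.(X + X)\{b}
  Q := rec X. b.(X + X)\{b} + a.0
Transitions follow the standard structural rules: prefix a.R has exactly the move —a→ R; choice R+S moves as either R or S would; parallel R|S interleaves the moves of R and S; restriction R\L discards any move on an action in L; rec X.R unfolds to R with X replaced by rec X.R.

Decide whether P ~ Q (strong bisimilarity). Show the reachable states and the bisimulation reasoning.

NO

Reachable graph of P (2 states):
  m0 = rec X. b.(X + X)\{b} | ··b··> m1
  m1 = ((rec X. b.(X + X)\{b}) + (rec X. b.(X + X)\{b}))\{b} | stopped
Reachable graph of Q (4 states):
  n0 = rec X. b.(X + X)\{b} + a.0 | ··a··> n1, ··b··> n2
  n1 = 0 | stopped
  n2 = ((rec X. b.(X + X)\{b} + a.0) + (rec X. b.(X + X)\{b} + a.0))\{b} | ··a··> n3
  n3 = 0\{b} | stopped
Bisimilarity quotient blocks:
  B0 = {m0}
  B1 = {m1, n1, n3}
  B2 = {n0}
  B3 = {n2}
m0 ∈ B0, n0 ∈ B2 → different blocks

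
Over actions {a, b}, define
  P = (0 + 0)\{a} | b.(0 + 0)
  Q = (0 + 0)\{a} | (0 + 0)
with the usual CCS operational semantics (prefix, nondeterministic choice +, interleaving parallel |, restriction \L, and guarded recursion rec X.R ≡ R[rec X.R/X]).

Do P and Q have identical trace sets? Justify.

Reachable graph of P (2 states):
  u0 = (0 + 0)\{a} | b.(0 + 0) → -b-> u1
  u1 = (0 + 0)\{a} | (0 + 0) → (no moves)
Reachable graph of Q (1 states):
  v0 = (0 + 0)\{a} | (0 + 0) → (no moves)
Run σ = ⟨b⟩ on P: start {u0}
  step 1 (b): {u1}
  P completes σ.
Run σ = ⟨b⟩ on Q: start {v0}
  step 1 (b): no successor for Q

trace-distinct — witness ⟨b⟩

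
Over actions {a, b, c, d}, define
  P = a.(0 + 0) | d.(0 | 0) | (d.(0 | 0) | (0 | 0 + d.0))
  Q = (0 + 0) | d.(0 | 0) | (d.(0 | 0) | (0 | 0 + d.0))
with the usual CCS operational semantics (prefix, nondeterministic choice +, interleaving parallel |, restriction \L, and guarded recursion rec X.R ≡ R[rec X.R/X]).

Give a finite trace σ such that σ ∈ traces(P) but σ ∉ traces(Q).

LTS(P): 16 reachable states
  s0 = a.(0 + 0) | d.(0 | 0) | (d.(0 | 0) | (0 | 0 + d.0)) has moves ··a··> s1, ··d··> s2, ··d··> s3, ··d··> s4
  s1 = (0 + 0) | d.(0 | 0) | (d.(0 | 0) | (0 | 0 + d.0)) has moves ··d··> s5, ··d··> s6, ··d··> s7
  s2 = a.(0 + 0) | (0 | 0) | (d.(0 | 0) | (0 | 0 + d.0)) has moves ··a··> s5, ··d··> s8, ··d··> s9
  s3 = a.(0 + 0) | d.(0 | 0) | (0 | 0 | (0 | 0 + d.0)) has moves ··a··> s6, ··d··> s10, ··d··> s8
  s4 = a.(0 + 0) | d.(0 | 0) | (d.(0 | 0) | 0) has moves ··a··> s7, ··d··> s10, ··d··> s9
  s5 = (0 + 0) | (0 | 0) | (d.(0 | 0) | (0 | 0 + d.0)) has moves ··d··> s11, ··d··> s12
  s6 = (0 + 0) | d.(0 | 0) | (0 | 0 | (0 | 0 + d.0)) has moves ··d··> s11, ··d··> s13
  s7 = (0 + 0) | d.(0 | 0) | (d.(0 | 0) | 0) has moves ··d··> s12, ··d··> s13
  s8 = a.(0 + 0) | (0 | 0) | (0 | 0 | (0 | 0 + d.0)) has moves ··a··> s11, ··d··> s14
  s9 = a.(0 + 0) | (0 | 0) | (d.(0 | 0) | 0) has moves ··a··> s12, ··d··> s14
  s10 = a.(0 + 0) | d.(0 | 0) | (0 | 0 | 0) has moves ··a··> s13, ··d··> s14
  s11 = (0 + 0) | (0 | 0) | (0 | 0 | (0 | 0 + d.0)) has moves ··d··> s15
  s12 = (0 + 0) | (0 | 0) | (d.(0 | 0) | 0) has moves ··d··> s15
  s13 = (0 + 0) | d.(0 | 0) | (0 | 0 | 0) has moves ··d··> s15
  s14 = a.(0 + 0) | (0 | 0) | (0 | 0 | 0) has moves ··a··> s15
  s15 = (0 + 0) | (0 | 0) | (0 | 0 | 0) has moves ∅
LTS(Q): 8 reachable states
  t0 = (0 + 0) | d.(0 | 0) | (d.(0 | 0) | (0 | 0 + d.0)) has moves ··d··> t1, ··d··> t2, ··d··> t3
  t1 = (0 + 0) | (0 | 0) | (d.(0 | 0) | (0 | 0 + d.0)) has moves ··d··> t4, ··d··> t5
  t2 = (0 + 0) | d.(0 | 0) | (0 | 0 | (0 | 0 + d.0)) has moves ··d··> t4, ··d··> t6
  t3 = (0 + 0) | d.(0 | 0) | (d.(0 | 0) | 0) has moves ··d··> t5, ··d··> t6
  t4 = (0 + 0) | (0 | 0) | (0 | 0 | (0 | 0 + d.0)) has moves ··d··> t7
  t5 = (0 + 0) | (0 | 0) | (d.(0 | 0) | 0) has moves ··d··> t7
  t6 = (0 + 0) | d.(0 | 0) | (0 | 0 | 0) has moves ··d··> t7
  t7 = (0 + 0) | (0 | 0) | (0 | 0 | 0) has moves ∅
Executing a from P (initial set {s0}):
  step 1 (a): {s1}
  ✓ P
Executing a from Q (initial set {t0}):
  step 1 (a): ∅  — Q cannot continue

a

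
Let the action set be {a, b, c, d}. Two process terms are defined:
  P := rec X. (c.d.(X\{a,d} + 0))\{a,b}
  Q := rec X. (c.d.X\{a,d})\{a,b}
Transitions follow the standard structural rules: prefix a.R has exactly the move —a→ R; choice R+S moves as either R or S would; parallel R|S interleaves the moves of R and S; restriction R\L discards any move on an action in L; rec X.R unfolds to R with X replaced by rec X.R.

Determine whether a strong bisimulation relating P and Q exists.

YES

P's transition system — 4 states:
  m0 = rec X. (c.d.(X\{a,d} + 0))\{a,b} → -c-> m1
  m1 = (d.((rec X. (c.d.(X\{a,d} + 0))\{a,b})\{a,d} + 0))\{a,b} → -d-> m2
  m2 = ((rec X. (c.d.(X\{a,d} + 0))\{a,b})\{a,d} + 0)\{a,b} → -c-> m3
  m3 = (d.((rec X. (c.d.(X\{a,d} + 0))\{a,b})\{a,d} + 0))\{a,b}\{a,d}\{a,b} → stopped
Q's transition system — 4 states:
  n0 = rec X. (c.d.X\{a,d})\{a,b} → -c-> n1
  n1 = (d.(rec X. (c.d.X\{a,d})\{a,b})\{a,d})\{a,b} → -d-> n2
  n2 = (rec X. (c.d.X\{a,d})\{a,b})\{a,d}\{a,b} → -c-> n3
  n3 = (d.(rec X. (c.d.X\{a,d})\{a,b})\{a,d})\{a,b}\{a,d}\{a,b} → stopped
Partition-refinement fixed point:
  B0 = {m0, n0}
  B1 = {m1, n1}
  B2 = {m2, n2}
  B3 = {m3, n3}
m0 ∈ B0, n0 ∈ B0 → same block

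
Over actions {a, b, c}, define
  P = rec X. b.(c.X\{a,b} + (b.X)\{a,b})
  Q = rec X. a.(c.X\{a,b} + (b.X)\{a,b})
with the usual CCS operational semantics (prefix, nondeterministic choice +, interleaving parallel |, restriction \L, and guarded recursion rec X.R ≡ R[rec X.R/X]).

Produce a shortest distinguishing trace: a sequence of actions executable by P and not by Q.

LTS(P): 3 reachable states
  m0 = rec X. b.(c.X\{a,b} + (b.X)\{a,b}) ⊢ --b--▸ m1
  m1 = c.(rec X. b.(c.X\{a,b} + (b.X)\{a,b}))\{a,b} + (b.(rec X. b.(c.X\{a,b} + (b.X)\{a,b})))\{a,b} ⊢ --c--▸ m2
  m2 = (rec X. b.(c.X\{a,b} + (b.X)\{a,b}))\{a,b} ⊢ ·
LTS(Q): 3 reachable states
  n0 = rec X. a.(c.X\{a,b} + (b.X)\{a,b}) ⊢ --a--▸ n1
  n1 = c.(rec X. a.(c.X\{a,b} + (b.X)\{a,b}))\{a,b} + (b.(rec X. a.(c.X\{a,b} + (b.X)\{a,b})))\{a,b} ⊢ --c--▸ n2
  n2 = (rec X. a.(c.X\{a,b} + (b.X)\{a,b}))\{a,b} ⊢ ·
Executing b from P (initial set {m0}):
  step 1 (b): {m1}
  P completes σ.
Executing b from Q (initial set {n0}):
  step 1 (b): ∅ (Q stuck)

b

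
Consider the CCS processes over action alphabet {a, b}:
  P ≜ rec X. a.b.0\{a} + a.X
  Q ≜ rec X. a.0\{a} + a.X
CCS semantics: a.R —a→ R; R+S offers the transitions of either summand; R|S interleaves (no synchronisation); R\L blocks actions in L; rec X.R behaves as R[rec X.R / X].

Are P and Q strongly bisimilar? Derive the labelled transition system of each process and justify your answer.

not bisimilar

P's transition system — 3 states:
  u0 = rec X. a.b.0\{a} + a.X has moves =a=> u0, =a=> u1
  u1 = b.0\{a} has moves =b=> u2
  u2 = 0\{a} has moves deadlocked
Q's transition system — 2 states:
  v0 = rec X. a.0\{a} + a.X has moves =a=> v0, =a=> v1
  v1 = 0\{a} has moves deadlocked
Coarsest stable partition (strong bisimilarity classes):
  B0 = {u0}
  B1 = {u1}
  B2 = {u2, v1}
  B3 = {v0}
u0 ∈ B0, v0 ∈ B3 → different blocks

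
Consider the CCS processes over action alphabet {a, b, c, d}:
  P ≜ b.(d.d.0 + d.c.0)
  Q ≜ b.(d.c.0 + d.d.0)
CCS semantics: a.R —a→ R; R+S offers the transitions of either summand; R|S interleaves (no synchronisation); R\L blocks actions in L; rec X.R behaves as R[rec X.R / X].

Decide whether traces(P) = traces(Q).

Reachable graph of P (5 states):
  p0 = b.(d.d.0 + d.c.0) → ··b··> p1
  p1 = d.d.0 + d.c.0 → ··d··> p2, ··d··> p3
  p2 = c.0 → ··c··> p4
  p3 = d.0 → ··d··> p4
  p4 = 0 → stopped
Reachable graph of Q (5 states):
  q0 = b.(d.c.0 + d.d.0) → ··b··> q1
  q1 = d.c.0 + d.d.0 → ··d··> q2, ··d··> q3
  q2 = c.0 → ··c··> q4
  q3 = d.0 → ··d··> q4
  q4 = 0 → stopped
Partition-refinement fixed point:
  B0 = {p0, q0}
  B1 = {p1, q1}
  B2 = {p2, q2}
  B3 = {p4, q4}
  B4 = {p3, q3}
p0 ∈ B0, q0 ∈ B0 → same block
Bisimilar ⇒ trace-equivalent.

YES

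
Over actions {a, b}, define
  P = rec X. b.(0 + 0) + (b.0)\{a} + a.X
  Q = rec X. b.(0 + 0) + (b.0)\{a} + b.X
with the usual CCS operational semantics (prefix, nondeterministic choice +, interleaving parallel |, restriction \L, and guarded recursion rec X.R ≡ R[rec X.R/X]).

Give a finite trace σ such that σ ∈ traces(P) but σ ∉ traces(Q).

a

LTS(P): 3 reachable states
  m0 = rec X. b.(0 + 0) + (b.0)\{a} + a.X has moves ··a··> m0, ··b··> m1, ··b··> m2
  m1 = 0 + 0 has moves (no moves)
  m2 = 0\{a} has moves (no moves)
LTS(Q): 3 reachable states
  n0 = rec X. b.(0 + 0) + (b.0)\{a} + b.X has moves ··b··> n0, ··b··> n1, ··b··> n2
  n1 = 0 + 0 has moves (no moves)
  n2 = 0\{a} has moves (no moves)
Run σ = ⟨a⟩ on P: start {m0}
  [1] a ⇒ {m0}
  P completes σ.
Run σ = ⟨a⟩ on Q: start {n0}
  [1] a ⇒ ∅ (Q stuck)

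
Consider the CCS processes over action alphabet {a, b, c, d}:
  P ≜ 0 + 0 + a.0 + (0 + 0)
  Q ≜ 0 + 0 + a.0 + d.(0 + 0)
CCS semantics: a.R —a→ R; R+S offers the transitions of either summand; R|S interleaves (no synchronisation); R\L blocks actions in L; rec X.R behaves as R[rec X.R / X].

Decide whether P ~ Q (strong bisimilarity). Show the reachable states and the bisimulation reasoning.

LTS(P): 2 reachable states
  s0 = 0 + 0 + a.0 + (0 + 0) has moves --a--▸ s1
  s1 = 0 has moves ·
LTS(Q): 3 reachable states
  t0 = 0 + 0 + a.0 + d.(0 + 0) has moves --a--▸ t1, --d--▸ t2
  t1 = 0 has moves ·
  t2 = 0 + 0 has moves ·
Bisimilarity quotient blocks:
  B0 = {s0}
  B1 = {s1, t1, t2}
  B2 = {t0}
s0 ∈ B0, t0 ∈ B2 → different blocks

not bisimilar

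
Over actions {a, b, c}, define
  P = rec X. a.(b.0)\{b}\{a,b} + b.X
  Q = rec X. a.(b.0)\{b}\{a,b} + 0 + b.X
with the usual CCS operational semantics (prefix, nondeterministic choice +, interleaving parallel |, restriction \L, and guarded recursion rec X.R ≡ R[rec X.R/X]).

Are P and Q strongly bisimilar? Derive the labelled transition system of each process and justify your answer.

LTS(P): 2 reachable states
  s0 = rec X. a.(b.0)\{b}\{a,b} + b.X | --a--▸ s1, --b--▸ s0
  s1 = (b.0)\{b}\{a,b} | ∅
LTS(Q): 2 reachable states
  t0 = rec X. a.(b.0)\{b}\{a,b} + 0 + b.X | --a--▸ t1, --b--▸ t0
  t1 = (b.0)\{b}\{a,b} | ∅
Partition-refinement fixed point:
  B0 = {s0, t0}
  B1 = {s1, t1}
s0 ∈ B0, t0 ∈ B0 → same block

YES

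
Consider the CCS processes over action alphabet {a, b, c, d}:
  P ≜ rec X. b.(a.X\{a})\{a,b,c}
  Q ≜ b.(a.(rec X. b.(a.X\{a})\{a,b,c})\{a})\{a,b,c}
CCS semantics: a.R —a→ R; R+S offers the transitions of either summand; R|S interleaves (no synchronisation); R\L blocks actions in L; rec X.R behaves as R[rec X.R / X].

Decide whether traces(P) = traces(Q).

P's transition system — 2 states:
  m0 = rec X. b.(a.X\{a})\{a,b,c} has moves —b→ m1
  m1 = (a.(rec X. b.(a.X\{a})\{a,b,c})\{a})\{a,b,c} has moves stopped
Q's transition system — 2 states:
  n0 = b.(a.(rec X. b.(a.X\{a})\{a,b,c})\{a})\{a,b,c} has moves —b→ n1
  n1 = (a.(rec X. b.(a.X\{a})\{a,b,c})\{a})\{a,b,c} has moves stopped
Bisimilarity quotient blocks:
  B0 = {m0, n0}
  B1 = {m1, n1}
m0 ∈ B0, n0 ∈ B0 → same block
Bisimilar ⇒ trace-equivalent.

trace-equivalent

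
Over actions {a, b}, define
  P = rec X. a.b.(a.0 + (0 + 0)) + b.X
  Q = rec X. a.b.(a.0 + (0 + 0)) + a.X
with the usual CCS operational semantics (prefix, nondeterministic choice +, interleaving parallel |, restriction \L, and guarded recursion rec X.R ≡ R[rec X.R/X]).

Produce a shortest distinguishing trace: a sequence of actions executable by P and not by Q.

b

Reachable graph of P (4 states):
  m0 = rec X. a.b.(a.0 + (0 + 0)) + b.X has moves --a--▸ m1, --b--▸ m0
  m1 = b.(a.0 + (0 + 0)) has moves --b--▸ m2
  m2 = a.0 + (0 + 0) has moves --a--▸ m3
  m3 = 0 has moves ∅
Reachable graph of Q (4 states):
  n0 = rec X. a.b.(a.0 + (0 + 0)) + a.X has moves --a--▸ n0, --a--▸ n1
  n1 = b.(a.0 + (0 + 0)) has moves --b--▸ n2
  n2 = a.0 + (0 + 0) has moves --a--▸ n3
  n3 = 0 has moves ∅
Executing b from P (initial set {m0}):
  after b @ step 1: {m0}
  ✓ P
Executing b from Q (initial set {n0}):
  after b @ step 1: ∅  — Q cannot continue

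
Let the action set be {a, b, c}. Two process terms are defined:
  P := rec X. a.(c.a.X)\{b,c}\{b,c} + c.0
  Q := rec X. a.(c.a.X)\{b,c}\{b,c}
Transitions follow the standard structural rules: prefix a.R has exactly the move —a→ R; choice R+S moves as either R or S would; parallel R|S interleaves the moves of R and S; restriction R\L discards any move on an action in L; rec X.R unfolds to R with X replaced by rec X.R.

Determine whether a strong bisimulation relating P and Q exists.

P ≁ Q

P's transition system — 3 states:
  u0 = rec X. a.(c.a.X)\{b,c}\{b,c} + c.0 has moves =a=> u1, =c=> u2
  u1 = (c.a.(rec X. a.(c.a.X)\{b,c}\{b,c} + c.0))\{b,c}\{b,c} has moves ·
  u2 = 0 has moves ·
Q's transition system — 2 states:
  v0 = rec X. a.(c.a.X)\{b,c}\{b,c} has moves =a=> v1
  v1 = (c.a.(rec X. a.(c.a.X)\{b,c}\{b,c}))\{b,c}\{b,c} has moves ·
Partition-refinement fixed point:
  B0 = {u0}
  B1 = {u1, u2, v1}
  B2 = {v0}
u0 ∈ B0, v0 ∈ B2 → different blocks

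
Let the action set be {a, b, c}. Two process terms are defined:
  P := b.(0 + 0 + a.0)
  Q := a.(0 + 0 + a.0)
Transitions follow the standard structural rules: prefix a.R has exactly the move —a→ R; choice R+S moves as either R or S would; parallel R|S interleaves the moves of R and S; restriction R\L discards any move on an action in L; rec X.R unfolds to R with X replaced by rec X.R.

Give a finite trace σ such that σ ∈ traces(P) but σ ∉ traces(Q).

Reachable graph of P (3 states):
  u0 = b.(0 + 0 + a.0) has moves --b--▸ u1
  u1 = 0 + 0 + a.0 has moves --a--▸ u2
  u2 = 0 has moves stopped
Reachable graph of Q (3 states):
  v0 = a.(0 + 0 + a.0) has moves --a--▸ v1
  v1 = 0 + 0 + a.0 has moves --a--▸ v2
  v2 = 0 has moves stopped
Executing b from P (initial set {u0}):
  [1] b ⇒ {u1}
  P completes σ.
Executing b from Q (initial set {v0}):
  [1] b ⇒ ∅  — Q cannot continue

b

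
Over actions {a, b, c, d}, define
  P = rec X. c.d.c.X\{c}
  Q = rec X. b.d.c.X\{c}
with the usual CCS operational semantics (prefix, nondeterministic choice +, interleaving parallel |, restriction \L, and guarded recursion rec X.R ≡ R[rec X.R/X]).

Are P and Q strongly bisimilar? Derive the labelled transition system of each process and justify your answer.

LTS(P): 4 reachable states
  s0 = rec X. c.d.c.X\{c} | --c--▸ s1
  s1 = d.c.(rec X. c.d.c.X\{c})\{c} | --d--▸ s2
  s2 = c.(rec X. c.d.c.X\{c})\{c} | --c--▸ s3
  s3 = (rec X. c.d.c.X\{c})\{c} | (no moves)
LTS(Q): 6 reachable states
  t0 = rec X. b.d.c.X\{c} | --b--▸ t1
  t1 = d.c.(rec X. b.d.c.X\{c})\{c} | --d--▸ t2
  t2 = c.(rec X. b.d.c.X\{c})\{c} | --c--▸ t3
  t3 = (rec X. b.d.c.X\{c})\{c} | --b--▸ t4
  t4 = (d.c.(rec X. b.d.c.X\{c})\{c})\{c} | --d--▸ t5
  t5 = (c.(rec X. b.d.c.X\{c})\{c})\{c} | (no moves)
Bisimilarity quotient blocks:
  B0 = {s0}
  B1 = {s1}
  B2 = {s2}
  B3 = {s3, t5}
  B4 = {t0}
  B5 = {t1}
  B6 = {t2}
  B7 = {t3}
  B8 = {t4}
s0 ∈ B0, t0 ∈ B4 → different blocks

NO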